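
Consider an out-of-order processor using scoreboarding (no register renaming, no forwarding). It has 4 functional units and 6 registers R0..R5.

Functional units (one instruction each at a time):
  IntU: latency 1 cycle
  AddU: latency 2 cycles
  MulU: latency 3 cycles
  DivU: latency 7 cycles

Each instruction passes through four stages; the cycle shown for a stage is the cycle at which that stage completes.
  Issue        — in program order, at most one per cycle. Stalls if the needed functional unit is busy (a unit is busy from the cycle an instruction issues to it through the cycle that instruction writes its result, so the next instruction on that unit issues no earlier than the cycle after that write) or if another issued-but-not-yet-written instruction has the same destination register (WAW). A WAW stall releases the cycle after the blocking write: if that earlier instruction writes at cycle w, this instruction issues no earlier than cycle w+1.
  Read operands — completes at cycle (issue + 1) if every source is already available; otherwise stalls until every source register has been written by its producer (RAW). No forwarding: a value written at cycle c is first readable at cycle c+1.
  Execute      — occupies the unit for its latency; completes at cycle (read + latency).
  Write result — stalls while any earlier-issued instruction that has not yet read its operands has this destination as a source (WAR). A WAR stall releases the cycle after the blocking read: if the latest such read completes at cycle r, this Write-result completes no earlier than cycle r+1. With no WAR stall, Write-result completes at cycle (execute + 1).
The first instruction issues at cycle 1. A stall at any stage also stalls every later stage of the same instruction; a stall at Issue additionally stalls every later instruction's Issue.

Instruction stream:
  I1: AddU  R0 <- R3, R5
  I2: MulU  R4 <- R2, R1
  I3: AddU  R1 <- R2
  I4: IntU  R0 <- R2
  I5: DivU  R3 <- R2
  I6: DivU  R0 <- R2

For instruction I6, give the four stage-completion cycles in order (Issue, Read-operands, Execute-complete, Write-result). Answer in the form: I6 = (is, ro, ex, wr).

[1] I1 dispatched to AddU
[2] I1 operands ready, I2 dispatched to MulU
[3] I2 operands ready
[4] I1 complete
[5] R0←I1
[6] I2 complete, I3 dispatched to AddU
[7] R4←I2, I3 operands ready, I4 dispatched to IntU
[8] I4 operands ready, I5 dispatched to DivU
[9] I3 complete, I4 complete, I5 operands ready
[10] R1←I3, R0←I4
[16] I5 complete
[17] R3←I5
[18] I6 dispatched to DivU
[19] I6 operands ready
[26] I6 complete
[27] R0←I6

I6 = (18, 19, 26, 27)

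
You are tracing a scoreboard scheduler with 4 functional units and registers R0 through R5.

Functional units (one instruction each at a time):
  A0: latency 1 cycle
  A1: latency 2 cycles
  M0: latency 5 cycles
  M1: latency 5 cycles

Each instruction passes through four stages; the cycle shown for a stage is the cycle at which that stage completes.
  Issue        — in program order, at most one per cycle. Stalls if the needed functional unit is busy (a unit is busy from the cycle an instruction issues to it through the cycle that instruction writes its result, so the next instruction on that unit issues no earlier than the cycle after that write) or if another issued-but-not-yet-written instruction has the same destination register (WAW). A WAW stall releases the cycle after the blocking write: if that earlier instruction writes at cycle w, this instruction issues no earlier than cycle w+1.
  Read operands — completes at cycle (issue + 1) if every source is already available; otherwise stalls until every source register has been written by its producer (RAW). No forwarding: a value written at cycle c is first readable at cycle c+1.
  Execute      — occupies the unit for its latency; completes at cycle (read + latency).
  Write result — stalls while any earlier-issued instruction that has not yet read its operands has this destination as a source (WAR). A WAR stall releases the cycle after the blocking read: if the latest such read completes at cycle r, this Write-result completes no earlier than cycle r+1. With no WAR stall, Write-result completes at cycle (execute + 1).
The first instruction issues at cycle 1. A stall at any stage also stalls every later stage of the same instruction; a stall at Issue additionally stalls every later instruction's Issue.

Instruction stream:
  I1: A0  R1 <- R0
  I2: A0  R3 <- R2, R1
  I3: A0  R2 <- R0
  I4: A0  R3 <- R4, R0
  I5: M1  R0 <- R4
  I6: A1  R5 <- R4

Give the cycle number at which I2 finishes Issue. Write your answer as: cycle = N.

cycle = 5

t=1  I1 issues→A0
t=2  I1 reads
t=3  I1 exec-done
t=4  I1 writes R1
t=5  I2 issues→A0
t=6  I2 reads
t=7  I2 exec-done
t=8  I2 writes R3
t=9  I3 issues→A0
t=10  I3 reads
t=11  I3 exec-done
t=12  I3 writes R2
t=13  I4 issues→A0
t=14  I4 reads · I5 issues→M1
t=15  I4 exec-done · I5 reads · I6 issues→A1
t=16  I4 writes R3 · I6 reads
t=18  I6 exec-done
t=19  I6 writes R5
t=20  I5 exec-done
t=21  I5 writes R0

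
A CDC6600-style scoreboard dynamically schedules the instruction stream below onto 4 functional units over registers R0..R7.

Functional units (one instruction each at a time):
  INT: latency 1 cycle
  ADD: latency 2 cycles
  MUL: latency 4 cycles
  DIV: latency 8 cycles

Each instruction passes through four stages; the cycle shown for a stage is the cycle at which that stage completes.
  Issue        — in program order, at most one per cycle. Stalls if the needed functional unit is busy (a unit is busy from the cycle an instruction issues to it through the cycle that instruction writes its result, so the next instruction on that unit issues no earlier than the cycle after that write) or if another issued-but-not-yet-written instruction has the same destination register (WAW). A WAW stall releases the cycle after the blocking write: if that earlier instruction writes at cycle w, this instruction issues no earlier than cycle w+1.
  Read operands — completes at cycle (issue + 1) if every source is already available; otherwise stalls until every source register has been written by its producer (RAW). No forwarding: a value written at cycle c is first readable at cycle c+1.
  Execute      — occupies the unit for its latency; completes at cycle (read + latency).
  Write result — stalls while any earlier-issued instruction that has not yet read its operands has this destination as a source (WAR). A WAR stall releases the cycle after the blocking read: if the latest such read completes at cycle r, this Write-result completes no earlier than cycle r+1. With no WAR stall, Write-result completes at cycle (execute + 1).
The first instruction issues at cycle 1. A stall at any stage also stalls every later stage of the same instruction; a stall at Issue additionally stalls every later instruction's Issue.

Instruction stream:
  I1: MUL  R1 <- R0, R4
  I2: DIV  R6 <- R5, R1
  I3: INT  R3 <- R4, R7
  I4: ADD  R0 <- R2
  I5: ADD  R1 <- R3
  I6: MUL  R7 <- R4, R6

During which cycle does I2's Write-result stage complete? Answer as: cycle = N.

cycle 1: I1→MUL
cycle 2: I1 RO · I2→DIV
cycle 3: I3→INT
cycle 4: I3 RO · I4→ADD
cycle 5: I3 EX · I4 RO
cycle 6: I1 EX · I3 WR R3
cycle 7: I1 WR R1 · I4 EX
cycle 8: I2 RO · I4 WR R0
cycle 9: I5→ADD
cycle 10: I5 RO · I6→MUL
cycle 12: I5 EX
cycle 13: I5 WR R1
cycle 16: I2 EX
cycle 17: I2 WR R6
cycle 18: I6 RO
cycle 22: I6 EX
cycle 23: I6 WR R7

cycle = 17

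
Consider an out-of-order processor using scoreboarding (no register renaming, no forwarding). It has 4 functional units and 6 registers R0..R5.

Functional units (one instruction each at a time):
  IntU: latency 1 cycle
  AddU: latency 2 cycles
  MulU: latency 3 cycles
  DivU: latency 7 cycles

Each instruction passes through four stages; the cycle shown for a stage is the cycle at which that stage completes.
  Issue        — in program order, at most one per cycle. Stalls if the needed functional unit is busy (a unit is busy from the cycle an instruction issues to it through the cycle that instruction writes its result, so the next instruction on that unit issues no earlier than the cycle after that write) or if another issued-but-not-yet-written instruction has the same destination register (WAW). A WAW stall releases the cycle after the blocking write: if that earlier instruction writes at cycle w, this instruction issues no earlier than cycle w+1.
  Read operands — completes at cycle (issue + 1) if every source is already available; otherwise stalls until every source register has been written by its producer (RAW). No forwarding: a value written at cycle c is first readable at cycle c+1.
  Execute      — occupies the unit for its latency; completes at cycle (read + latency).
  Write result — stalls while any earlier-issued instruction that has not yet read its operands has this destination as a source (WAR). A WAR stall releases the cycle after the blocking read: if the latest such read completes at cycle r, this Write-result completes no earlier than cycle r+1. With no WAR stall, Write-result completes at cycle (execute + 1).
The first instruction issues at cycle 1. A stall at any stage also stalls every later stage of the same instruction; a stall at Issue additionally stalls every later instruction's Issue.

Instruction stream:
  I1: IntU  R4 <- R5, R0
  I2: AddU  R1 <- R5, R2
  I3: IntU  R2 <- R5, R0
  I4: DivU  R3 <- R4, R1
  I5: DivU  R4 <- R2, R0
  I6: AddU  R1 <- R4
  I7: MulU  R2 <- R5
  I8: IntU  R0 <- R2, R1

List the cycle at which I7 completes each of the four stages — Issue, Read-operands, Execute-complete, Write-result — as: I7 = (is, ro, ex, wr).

[I1] 1/2/3/4
[I2] 2/3/5/6
[I3] 5/6/7/8  (struct: IntU busy until I1 writes@4)
[I4] 6/7/14/15
[I5] 16/17/24/25  (struct: DivU busy until I4 writes@15)
[I6] 17/26/28/29  (RAW R4: wait I5 write@25)
[I7] 18/19/22/23
[I8] 19/30/31/32  (RAW R1: wait I6 write@29)

I7 = (18, 19, 22, 23)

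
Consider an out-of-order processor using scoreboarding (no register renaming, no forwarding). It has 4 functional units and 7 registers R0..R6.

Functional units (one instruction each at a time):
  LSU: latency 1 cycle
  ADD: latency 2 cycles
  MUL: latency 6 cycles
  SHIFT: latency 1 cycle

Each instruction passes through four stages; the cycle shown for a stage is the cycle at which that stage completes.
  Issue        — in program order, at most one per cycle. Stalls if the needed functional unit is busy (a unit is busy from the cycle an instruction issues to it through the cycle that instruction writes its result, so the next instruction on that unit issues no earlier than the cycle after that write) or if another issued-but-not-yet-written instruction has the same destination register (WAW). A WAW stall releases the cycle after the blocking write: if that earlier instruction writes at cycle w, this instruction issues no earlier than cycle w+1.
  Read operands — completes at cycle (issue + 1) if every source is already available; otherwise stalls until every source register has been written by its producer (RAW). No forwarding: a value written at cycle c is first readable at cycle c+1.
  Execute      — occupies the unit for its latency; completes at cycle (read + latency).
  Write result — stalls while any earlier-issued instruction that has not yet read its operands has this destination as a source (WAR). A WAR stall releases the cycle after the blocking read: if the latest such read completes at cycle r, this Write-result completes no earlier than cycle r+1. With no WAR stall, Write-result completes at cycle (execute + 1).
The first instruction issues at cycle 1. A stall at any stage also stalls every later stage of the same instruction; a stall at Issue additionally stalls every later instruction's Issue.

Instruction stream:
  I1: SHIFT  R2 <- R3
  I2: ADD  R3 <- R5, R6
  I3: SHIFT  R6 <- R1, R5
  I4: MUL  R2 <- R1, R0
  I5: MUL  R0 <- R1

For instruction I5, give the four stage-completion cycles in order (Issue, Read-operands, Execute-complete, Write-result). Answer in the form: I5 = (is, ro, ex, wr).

t=1  I1 issues→SHIFT
t=2  I1 reads, I2 issues→ADD
t=3  I1 exec-done, I2 reads
t=4  I1 writes R2
t=5  I2 exec-done, I3 issues→SHIFT
t=6  I2 writes R3, I3 reads, I4 issues→MUL
t=7  I3 exec-done, I4 reads
t=8  I3 writes R6
t=13  I4 exec-done
t=14  I4 writes R2
t=15  I5 issues→MUL
t=16  I5 reads
t=22  I5 exec-done
t=23  I5 writes R0

I5 = (15, 16, 22, 23)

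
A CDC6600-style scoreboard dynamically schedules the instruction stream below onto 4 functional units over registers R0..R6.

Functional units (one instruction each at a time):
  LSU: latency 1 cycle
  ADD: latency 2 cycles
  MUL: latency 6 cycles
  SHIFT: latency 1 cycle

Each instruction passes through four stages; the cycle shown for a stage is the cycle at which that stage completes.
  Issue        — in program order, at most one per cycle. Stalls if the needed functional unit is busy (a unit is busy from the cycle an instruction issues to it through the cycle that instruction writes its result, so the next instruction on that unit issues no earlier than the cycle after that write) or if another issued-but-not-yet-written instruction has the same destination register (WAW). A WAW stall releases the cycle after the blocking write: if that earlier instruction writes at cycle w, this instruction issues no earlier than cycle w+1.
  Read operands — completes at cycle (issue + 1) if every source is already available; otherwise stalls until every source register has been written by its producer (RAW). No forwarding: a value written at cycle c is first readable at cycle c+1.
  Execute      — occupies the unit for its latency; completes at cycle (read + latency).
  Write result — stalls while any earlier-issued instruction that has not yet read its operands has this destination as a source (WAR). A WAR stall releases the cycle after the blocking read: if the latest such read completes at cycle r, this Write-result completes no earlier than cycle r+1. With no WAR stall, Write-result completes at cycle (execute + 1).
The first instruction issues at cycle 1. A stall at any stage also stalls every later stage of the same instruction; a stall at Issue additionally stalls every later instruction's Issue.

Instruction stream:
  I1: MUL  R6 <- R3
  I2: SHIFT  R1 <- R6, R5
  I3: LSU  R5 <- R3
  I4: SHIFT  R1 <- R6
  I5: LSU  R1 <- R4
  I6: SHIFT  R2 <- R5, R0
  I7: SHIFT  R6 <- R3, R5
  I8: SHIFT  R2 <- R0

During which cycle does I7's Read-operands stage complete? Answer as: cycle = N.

I1 -> (1, 2, 8, 9)
I2 -> (2, 10, 11, 12)  // RAW R6: wait I1 write@9
I3 -> (3, 4, 5, 11)  // WAR R5: wait I2 read@10
I4 -> (13, 14, 15, 16)  // struct: SHIFT busy until I2 writes@12
I5 -> (17, 18, 19, 20)  // WAW R1: wait I4 write@16
I6 -> (18, 19, 20, 21)
I7 -> (22, 23, 24, 25)  // struct: SHIFT busy until I6 writes@21
I8 -> (26, 27, 28, 29)  // struct: SHIFT busy until I7 writes@25

cycle = 23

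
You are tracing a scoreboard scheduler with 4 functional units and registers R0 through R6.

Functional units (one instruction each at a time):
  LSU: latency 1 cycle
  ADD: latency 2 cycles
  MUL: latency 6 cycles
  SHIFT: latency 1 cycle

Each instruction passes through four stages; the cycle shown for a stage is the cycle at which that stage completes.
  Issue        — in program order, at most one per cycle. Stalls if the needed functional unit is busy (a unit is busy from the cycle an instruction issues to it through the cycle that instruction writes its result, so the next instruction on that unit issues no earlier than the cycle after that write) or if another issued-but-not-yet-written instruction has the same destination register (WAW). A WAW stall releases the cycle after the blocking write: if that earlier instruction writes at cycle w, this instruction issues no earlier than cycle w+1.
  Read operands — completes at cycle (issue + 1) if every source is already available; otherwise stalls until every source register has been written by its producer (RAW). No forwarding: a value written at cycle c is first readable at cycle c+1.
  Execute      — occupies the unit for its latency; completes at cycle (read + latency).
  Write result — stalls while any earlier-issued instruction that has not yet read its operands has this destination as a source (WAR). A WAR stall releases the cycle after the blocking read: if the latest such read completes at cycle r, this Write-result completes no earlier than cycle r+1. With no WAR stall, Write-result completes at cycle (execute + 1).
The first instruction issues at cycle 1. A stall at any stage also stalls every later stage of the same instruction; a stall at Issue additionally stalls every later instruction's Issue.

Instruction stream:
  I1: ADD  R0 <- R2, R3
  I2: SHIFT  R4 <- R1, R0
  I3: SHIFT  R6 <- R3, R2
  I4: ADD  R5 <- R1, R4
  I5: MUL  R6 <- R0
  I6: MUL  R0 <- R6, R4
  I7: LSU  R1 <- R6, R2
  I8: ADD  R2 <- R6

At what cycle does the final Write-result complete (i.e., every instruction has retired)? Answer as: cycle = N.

  I1 | 1 | 2 | 4 | 5
  I2 | 2 | 6 | 7 | 8   RAW R0: wait I1 write@5
  I3 | 9 | 10 | 11 | 12   struct: SHIFT busy until I2 writes@8
  I4 | 10 | 11 | 13 | 14
  I5 | 13 | 14 | 20 | 21   WAW R6: wait I3 write@12
  I6 | 22 | 23 | 29 | 30   struct: MUL busy until I5 writes@21
  I7 | 23 | 24 | 25 | 26
  I8 | 24 | 25 | 27 | 28

cycle = 30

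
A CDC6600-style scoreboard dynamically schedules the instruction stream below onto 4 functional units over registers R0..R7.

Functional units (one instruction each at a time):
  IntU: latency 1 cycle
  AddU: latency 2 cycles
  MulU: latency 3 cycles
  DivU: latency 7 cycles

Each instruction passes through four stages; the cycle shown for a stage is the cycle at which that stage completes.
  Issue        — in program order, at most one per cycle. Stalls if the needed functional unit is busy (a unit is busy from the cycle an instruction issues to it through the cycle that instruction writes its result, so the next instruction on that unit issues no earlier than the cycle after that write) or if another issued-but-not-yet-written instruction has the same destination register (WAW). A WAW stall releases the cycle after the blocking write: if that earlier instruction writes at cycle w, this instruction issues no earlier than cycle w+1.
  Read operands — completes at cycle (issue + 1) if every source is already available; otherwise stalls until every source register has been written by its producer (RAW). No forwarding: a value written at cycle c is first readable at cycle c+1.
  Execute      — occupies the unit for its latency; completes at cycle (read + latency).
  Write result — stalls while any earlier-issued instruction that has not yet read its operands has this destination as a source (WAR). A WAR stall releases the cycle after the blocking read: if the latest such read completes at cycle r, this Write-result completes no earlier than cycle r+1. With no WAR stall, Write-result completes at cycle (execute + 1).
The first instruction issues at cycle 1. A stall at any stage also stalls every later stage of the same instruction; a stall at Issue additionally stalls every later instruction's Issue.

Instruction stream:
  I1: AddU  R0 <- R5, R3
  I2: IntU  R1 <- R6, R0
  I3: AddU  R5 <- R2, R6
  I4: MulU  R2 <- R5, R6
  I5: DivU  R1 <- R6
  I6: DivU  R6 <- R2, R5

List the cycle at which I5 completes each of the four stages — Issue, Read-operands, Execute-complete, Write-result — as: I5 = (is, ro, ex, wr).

I5 = (9, 10, 17, 18)

t=1  issue I1 (AddU)
t=2  I1 read-ops · issue I2 (IntU)
t=4  I1 finished on AddU
t=5  I1→R0
t=6  I2 read-ops · issue I3 (AddU)
t=7  I2 finished on IntU · I3 read-ops · issue I4 (MulU)
t=8  I2→R1
t=9  I3 finished on AddU · issue I5 (DivU)
t=10  I3→R5 · I5 read-ops
t=11  I4 read-ops
t=14  I4 finished on MulU
t=15  I4→R2
t=17  I5 finished on DivU
t=18  I5→R1
t=19  issue I6 (DivU)
t=20  I6 read-ops
t=27  I6 finished on DivU
t=28  I6→R6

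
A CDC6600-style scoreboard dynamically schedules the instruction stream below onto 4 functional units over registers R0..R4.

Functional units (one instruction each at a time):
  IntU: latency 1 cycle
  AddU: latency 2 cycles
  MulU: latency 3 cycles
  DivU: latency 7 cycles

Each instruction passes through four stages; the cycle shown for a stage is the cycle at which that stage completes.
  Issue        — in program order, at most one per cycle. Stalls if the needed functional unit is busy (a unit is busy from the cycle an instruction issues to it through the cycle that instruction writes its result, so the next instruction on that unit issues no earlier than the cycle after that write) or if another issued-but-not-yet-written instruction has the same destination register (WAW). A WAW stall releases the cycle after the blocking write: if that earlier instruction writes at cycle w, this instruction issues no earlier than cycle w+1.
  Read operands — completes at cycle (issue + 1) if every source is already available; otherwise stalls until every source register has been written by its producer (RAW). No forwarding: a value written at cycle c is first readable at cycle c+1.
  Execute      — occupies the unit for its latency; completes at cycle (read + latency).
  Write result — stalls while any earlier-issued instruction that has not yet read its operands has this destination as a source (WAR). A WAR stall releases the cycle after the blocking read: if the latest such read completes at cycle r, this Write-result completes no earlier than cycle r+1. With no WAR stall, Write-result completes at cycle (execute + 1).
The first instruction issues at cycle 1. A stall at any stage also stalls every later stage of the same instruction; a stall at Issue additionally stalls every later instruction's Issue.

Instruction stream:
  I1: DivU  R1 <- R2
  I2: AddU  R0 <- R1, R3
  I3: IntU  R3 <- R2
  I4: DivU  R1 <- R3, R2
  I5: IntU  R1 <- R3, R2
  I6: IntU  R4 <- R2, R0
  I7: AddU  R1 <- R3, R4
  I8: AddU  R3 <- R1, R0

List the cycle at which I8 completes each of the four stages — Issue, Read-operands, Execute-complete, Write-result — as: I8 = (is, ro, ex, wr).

I8 = (34, 35, 37, 38)

[I1] 1/2/9/10
[I2] 2/11/13/14  (RAW R1: wait I1 write@10)
[I3] 3/4/5/12  (WAR R3: wait I2 read@11)
[I4] 11/13/20/21  (struct: DivU busy until I1 writes@10; RAW R3: wait I3 write@12)
[I5] 22/23/24/25  (WAW R1: wait I4 write@21)
[I6] 26/27/28/29  (struct: IntU busy until I5 writes@25)
[I7] 27/30/32/33  (RAW R4: wait I6 write@29)
[I8] 34/35/37/38  (struct: AddU busy until I7 writes@33)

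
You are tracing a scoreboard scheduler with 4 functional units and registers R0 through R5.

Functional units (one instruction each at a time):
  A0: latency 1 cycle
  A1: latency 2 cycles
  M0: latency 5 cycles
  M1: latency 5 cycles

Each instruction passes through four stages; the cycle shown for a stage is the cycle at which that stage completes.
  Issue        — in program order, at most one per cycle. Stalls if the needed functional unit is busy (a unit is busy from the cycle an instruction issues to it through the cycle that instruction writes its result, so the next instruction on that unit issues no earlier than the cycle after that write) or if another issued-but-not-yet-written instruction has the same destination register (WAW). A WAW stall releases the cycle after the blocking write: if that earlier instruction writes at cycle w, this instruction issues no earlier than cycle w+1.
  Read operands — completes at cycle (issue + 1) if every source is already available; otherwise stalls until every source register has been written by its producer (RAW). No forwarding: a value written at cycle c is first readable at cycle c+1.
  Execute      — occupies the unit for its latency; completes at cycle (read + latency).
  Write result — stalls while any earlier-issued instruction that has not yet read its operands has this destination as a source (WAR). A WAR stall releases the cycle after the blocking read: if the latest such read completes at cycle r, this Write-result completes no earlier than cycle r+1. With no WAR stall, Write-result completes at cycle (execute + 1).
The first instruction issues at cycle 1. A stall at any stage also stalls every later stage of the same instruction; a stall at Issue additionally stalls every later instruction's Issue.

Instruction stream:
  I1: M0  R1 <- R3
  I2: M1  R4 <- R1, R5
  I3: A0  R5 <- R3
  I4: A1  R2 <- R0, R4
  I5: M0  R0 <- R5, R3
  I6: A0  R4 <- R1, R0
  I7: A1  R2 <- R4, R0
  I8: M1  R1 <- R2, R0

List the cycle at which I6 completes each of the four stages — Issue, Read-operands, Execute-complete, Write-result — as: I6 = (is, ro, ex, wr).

I6 = (16, 18, 19, 20)

cycle 1: issue I1 (M0)
cycle 2: I1 read-ops · issue I2 (M1)
cycle 3: issue I3 (A0)
cycle 4: I3 read-ops · issue I4 (A1)
cycle 5: I3 finished on A0
cycle 7: I1 finished on M0
cycle 8: I1→R1
cycle 9: I2 read-ops · issue I5 (M0)
cycle 10: I3→R5
cycle 11: I5 read-ops
cycle 14: I2 finished on M1
cycle 15: I2→R4
cycle 16: I4 read-ops · I5 finished on M0 · issue I6 (A0)
cycle 17: I5→R0
cycle 18: I4 finished on A1 · I6 read-ops
cycle 19: I4→R2 · I6 finished on A0
cycle 20: I6→R4 · issue I7 (A1)
cycle 21: I7 read-ops · issue I8 (M1)
cycle 23: I7 finished on A1
cycle 24: I7→R2
cycle 25: I8 read-ops
cycle 30: I8 finished on M1
cycle 31: I8→R1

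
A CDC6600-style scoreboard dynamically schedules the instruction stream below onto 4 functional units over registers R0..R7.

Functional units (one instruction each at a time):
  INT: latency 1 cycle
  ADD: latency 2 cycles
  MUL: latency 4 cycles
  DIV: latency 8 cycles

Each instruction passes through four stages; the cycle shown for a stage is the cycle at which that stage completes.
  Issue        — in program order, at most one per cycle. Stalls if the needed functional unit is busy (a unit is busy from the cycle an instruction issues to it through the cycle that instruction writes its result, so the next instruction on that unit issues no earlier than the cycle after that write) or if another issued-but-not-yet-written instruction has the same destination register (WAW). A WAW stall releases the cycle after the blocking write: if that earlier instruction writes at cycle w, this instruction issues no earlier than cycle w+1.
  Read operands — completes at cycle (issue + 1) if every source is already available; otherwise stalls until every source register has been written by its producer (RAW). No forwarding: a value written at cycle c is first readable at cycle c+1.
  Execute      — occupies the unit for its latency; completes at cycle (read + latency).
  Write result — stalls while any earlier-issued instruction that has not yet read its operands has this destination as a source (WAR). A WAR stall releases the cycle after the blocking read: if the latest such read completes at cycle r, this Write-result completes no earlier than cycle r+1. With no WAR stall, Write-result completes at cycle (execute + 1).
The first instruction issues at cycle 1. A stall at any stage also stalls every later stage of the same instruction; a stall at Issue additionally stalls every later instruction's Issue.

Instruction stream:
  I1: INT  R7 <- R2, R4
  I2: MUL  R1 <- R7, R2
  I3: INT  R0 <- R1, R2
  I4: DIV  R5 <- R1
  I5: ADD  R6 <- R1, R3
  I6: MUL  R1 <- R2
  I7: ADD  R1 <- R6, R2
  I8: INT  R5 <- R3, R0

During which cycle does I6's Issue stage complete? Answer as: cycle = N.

[1] I1 issues→INT
[2] I1 reads · I2 issues→MUL
[3] I1 exec-done
[4] I1 writes R7
[5] I2 reads · I3 issues→INT
[6] I4 issues→DIV
[7] I5 issues→ADD
[9] I2 exec-done
[10] I2 writes R1
[11] I3 reads · I4 reads · I5 reads · I6 issues→MUL
[12] I3 exec-done · I6 reads
[13] I3 writes R0 · I5 exec-done
[14] I5 writes R6
[16] I6 exec-done
[17] I6 writes R1
[18] I7 issues→ADD
[19] I4 exec-done · I7 reads
[20] I4 writes R5
[21] I7 exec-done · I8 issues→INT
[22] I7 writes R1 · I8 reads
[23] I8 exec-done
[24] I8 writes R5

cycle = 11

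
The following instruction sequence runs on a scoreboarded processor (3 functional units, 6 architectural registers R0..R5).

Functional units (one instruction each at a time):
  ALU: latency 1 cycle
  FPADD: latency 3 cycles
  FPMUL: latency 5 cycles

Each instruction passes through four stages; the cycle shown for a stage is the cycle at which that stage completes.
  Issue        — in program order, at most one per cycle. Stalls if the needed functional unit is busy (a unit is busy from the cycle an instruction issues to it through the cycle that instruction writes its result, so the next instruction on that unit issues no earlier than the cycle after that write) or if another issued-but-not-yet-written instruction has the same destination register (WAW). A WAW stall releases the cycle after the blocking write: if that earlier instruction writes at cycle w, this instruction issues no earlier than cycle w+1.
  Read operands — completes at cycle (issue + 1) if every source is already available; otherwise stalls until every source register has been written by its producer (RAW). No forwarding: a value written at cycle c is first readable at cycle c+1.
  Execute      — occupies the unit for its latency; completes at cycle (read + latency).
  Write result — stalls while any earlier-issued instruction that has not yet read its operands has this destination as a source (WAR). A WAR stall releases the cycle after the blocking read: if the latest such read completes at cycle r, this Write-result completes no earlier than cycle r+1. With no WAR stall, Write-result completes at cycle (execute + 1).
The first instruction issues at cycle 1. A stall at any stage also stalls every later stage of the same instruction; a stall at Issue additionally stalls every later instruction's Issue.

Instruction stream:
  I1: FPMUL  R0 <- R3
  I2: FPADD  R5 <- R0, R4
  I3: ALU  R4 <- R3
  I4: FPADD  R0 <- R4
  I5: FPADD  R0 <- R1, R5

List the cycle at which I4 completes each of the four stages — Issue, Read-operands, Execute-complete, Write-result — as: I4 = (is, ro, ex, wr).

cycle 1: I1→FPMUL
cycle 2: I1 RO · I2→FPADD
cycle 3: I3→ALU
cycle 4: I3 RO
cycle 5: I3 EX
cycle 7: I1 EX
cycle 8: I1 WR R0
cycle 9: I2 RO
cycle 10: I3 WR R4
cycle 12: I2 EX
cycle 13: I2 WR R5
cycle 14: I4→FPADD
cycle 15: I4 RO
cycle 18: I4 EX
cycle 19: I4 WR R0
cycle 20: I5→FPADD
cycle 21: I5 RO
cycle 24: I5 EX
cycle 25: I5 WR R0

I4 = (14, 15, 18, 19)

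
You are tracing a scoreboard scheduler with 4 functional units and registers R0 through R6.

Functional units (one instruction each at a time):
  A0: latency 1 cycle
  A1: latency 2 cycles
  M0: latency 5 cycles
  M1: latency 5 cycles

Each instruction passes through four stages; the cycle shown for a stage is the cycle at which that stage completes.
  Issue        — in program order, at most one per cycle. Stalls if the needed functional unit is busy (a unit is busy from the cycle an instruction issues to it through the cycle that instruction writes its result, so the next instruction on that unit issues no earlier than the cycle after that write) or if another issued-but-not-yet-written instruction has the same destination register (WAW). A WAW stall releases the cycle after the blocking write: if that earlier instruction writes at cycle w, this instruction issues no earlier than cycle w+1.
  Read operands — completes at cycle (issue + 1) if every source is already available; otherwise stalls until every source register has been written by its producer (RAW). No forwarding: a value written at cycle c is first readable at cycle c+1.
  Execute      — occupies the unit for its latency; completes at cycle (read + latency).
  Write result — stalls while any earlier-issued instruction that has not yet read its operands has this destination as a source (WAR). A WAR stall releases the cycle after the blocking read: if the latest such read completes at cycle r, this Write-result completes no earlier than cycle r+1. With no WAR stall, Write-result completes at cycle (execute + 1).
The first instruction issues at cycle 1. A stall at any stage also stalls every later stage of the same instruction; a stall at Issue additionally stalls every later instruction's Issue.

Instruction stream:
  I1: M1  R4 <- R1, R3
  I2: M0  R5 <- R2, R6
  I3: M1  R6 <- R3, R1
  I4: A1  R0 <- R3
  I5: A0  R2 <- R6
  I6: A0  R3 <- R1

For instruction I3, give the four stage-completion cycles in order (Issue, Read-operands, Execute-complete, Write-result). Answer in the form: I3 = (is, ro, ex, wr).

I3 = (9, 10, 15, 16)

I1  is:1  ro:2  ex:7  wr:8
I2  is:2  ro:3  ex:8  wr:9
I3  is:9  ro:10  ex:15  wr:16  — struct: M1 busy until I1 writes@8
I4  is:10  ro:11  ex:13  wr:14
I5  is:11  ro:17  ex:18  wr:19  — RAW R6: wait I3 write@16
I6  is:20  ro:21  ex:22  wr:23  — struct: A0 busy until I5 writes@19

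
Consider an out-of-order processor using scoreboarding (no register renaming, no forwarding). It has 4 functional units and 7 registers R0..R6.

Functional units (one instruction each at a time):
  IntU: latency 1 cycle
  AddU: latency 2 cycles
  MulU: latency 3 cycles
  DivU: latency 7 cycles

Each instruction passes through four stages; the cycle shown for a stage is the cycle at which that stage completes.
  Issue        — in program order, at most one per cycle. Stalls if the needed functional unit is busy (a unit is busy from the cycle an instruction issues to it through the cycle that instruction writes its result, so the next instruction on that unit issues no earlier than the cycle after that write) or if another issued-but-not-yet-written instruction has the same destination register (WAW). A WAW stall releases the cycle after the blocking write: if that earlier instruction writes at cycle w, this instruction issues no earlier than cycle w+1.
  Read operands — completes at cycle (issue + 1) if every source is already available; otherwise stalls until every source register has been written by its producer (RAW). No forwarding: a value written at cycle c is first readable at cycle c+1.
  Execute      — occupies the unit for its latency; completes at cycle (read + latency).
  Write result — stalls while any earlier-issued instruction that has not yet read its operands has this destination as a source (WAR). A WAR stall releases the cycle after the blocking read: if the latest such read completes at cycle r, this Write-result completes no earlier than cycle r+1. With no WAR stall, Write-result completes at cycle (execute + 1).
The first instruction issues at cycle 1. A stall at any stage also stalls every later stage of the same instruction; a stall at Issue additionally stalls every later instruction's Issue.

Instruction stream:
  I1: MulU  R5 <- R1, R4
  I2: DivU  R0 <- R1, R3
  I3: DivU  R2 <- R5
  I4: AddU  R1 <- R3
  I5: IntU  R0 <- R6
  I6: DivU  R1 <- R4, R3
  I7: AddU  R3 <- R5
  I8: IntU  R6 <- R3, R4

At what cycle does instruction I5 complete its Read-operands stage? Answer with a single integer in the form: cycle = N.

cycle = 15

[1] issue I1 (MulU)
[2] I1 read-ops | issue I2 (DivU)
[3] I2 read-ops
[5] I1 finished on MulU
[6] I1→R5
[10] I2 finished on DivU
[11] I2→R0
[12] issue I3 (DivU)
[13] I3 read-ops | issue I4 (AddU)
[14] I4 read-ops | issue I5 (IntU)
[15] I5 read-ops
[16] I4 finished on AddU | I5 finished on IntU
[17] I4→R1 | I5→R0
[20] I3 finished on DivU
[21] I3→R2
[22] issue I6 (DivU)
[23] I6 read-ops | issue I7 (AddU)
[24] I7 read-ops | issue I8 (IntU)
[26] I7 finished on AddU
[27] I7→R3
[28] I8 read-ops
[29] I8 finished on IntU
[30] I6 finished on DivU | I8→R6
[31] I6→R1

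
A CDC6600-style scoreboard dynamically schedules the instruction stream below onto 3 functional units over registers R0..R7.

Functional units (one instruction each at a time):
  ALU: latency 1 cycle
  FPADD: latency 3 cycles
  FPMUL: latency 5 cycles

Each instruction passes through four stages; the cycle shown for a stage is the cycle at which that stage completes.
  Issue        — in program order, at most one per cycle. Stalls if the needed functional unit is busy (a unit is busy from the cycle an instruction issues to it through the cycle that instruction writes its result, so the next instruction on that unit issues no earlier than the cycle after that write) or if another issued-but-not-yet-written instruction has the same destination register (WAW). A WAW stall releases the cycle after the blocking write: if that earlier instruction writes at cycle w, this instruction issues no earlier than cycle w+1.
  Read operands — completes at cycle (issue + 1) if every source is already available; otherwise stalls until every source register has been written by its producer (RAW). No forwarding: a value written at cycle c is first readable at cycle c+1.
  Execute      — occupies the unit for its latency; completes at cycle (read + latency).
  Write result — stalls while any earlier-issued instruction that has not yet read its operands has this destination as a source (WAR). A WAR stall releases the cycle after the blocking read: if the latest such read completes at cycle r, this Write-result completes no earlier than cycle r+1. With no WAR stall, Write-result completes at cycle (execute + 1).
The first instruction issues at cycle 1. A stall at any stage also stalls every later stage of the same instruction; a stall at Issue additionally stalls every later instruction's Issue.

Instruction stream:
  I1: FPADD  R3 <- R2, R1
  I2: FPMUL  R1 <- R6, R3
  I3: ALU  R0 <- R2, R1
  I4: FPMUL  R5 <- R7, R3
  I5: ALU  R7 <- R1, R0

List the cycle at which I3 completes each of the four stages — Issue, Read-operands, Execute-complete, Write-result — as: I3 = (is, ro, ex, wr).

I3 = (3, 14, 15, 16)

I1 -> (1, 2, 5, 6)
I2 -> (2, 7, 12, 13)  // RAW R3: wait I1 write@6
I3 -> (3, 14, 15, 16)  // RAW R1: wait I2 write@13
I4 -> (14, 15, 20, 21)  // struct: FPMUL busy until I2 writes@13
I5 -> (17, 18, 19, 20)  // struct: ALU busy until I3 writes@16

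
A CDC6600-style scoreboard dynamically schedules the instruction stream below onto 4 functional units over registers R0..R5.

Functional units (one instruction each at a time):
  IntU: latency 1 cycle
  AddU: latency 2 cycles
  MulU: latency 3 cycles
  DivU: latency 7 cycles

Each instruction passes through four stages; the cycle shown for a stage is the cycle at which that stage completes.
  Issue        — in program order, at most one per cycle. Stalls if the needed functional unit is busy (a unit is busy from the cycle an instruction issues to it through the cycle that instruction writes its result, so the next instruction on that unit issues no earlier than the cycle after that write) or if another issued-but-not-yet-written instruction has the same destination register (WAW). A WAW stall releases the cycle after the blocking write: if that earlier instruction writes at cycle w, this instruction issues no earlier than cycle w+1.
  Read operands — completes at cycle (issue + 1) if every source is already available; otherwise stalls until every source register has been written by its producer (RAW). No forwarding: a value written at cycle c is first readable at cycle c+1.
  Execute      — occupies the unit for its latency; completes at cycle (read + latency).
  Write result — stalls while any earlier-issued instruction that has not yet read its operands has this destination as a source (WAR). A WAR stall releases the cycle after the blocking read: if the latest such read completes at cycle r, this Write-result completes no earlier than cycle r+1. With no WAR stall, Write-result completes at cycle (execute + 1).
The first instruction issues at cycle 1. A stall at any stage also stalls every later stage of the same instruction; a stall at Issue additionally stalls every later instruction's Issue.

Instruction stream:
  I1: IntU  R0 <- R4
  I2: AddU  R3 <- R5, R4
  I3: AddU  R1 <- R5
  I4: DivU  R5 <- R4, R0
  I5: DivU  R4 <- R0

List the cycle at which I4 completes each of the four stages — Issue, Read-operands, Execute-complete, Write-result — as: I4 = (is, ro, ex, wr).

I1 -> (1, 2, 3, 4)
I2 -> (2, 3, 5, 6)
I3 -> (7, 8, 10, 11)  // struct: AddU busy until I2 writes@6
I4 -> (8, 9, 16, 17)
I5 -> (18, 19, 26, 27)  // struct: DivU busy until I4 writes@17

I4 = (8, 9, 16, 17)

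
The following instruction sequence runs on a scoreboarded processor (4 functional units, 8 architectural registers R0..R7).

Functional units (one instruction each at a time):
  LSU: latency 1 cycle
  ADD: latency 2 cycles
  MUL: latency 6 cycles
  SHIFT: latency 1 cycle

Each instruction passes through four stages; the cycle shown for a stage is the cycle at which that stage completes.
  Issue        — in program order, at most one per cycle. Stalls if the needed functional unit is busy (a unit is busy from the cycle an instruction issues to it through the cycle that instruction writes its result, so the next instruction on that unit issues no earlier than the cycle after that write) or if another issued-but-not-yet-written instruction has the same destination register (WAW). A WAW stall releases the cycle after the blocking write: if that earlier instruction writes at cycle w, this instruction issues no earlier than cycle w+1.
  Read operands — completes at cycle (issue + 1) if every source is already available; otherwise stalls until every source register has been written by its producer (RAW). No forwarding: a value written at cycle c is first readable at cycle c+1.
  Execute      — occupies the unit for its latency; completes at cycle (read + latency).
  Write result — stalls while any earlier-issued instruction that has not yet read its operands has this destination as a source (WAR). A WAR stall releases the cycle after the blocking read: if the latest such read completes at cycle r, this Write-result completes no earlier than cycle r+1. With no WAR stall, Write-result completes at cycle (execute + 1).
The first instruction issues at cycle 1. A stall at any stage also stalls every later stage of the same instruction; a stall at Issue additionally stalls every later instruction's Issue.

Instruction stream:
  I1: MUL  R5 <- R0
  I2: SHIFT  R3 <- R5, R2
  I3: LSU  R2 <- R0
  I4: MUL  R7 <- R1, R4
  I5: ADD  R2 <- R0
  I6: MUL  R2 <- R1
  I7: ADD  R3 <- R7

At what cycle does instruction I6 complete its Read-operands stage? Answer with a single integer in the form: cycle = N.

cycle = 20

  I1 | 1 | 2 | 8 | 9
  I2 | 2 | 10 | 11 | 12   RAW R5: wait I1 write@9
  I3 | 3 | 4 | 5 | 11   WAR R2: wait I2 read@10
  I4 | 10 | 11 | 17 | 18   struct: MUL busy until I1 writes@9
  I5 | 12 | 13 | 15 | 16   WAW R2: wait I3 write@11
  I6 | 19 | 20 | 26 | 27   struct: MUL busy until I4 writes@18
  I7 | 20 | 21 | 23 | 24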